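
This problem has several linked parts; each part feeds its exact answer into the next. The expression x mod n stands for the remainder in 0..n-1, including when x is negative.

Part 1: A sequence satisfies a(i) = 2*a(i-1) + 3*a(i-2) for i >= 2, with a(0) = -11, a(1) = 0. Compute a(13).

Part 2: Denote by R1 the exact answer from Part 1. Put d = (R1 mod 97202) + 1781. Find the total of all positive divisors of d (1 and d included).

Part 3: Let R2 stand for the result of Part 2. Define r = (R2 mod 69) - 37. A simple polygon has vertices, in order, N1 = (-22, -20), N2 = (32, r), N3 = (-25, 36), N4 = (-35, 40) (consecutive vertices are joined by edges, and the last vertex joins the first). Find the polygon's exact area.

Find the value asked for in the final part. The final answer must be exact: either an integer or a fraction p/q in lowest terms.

Part 1: a(2) = 2*(0) + 3*(-11) = -33; iterating: a(2)=-33, a(3)=-66, a(4)=-231, a(5)=-660, a(6)=-2013, a(7)=-6006, a(8)=-18051, a(9)=-54120, a(10)=-162393, a(11)=-487146, a(12)=-1461471, a(13)=-4384380; answer -4384380
Part 2: R1 = -4384380; d = 88693; 88693 = 11^2 * 733; sigma = (1 + 11 + 121) * (1 + 733) = 133 * 734 = 97622; answer 97622
Part 3: R2 = 97622; r = 19; cross terms: (-22*19 - 32*-20)=222, (32*36 - -25*19)=1627, (-25*40 - -35*36)=260, (-35*-20 - -22*40)=1580; twice the area = |3689| = 3689; area = 3689/2; answer 3689/2

3689/2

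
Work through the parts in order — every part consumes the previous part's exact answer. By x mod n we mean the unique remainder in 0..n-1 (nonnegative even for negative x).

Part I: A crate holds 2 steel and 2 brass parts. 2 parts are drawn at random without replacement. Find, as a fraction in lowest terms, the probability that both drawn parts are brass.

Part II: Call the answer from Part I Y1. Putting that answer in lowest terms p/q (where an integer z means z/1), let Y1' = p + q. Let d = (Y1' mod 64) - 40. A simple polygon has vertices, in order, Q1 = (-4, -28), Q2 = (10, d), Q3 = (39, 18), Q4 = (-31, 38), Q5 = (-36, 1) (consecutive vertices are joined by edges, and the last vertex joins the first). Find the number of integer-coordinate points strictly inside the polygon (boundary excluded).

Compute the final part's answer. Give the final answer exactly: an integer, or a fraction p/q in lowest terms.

Part I: total draws C(4,2) = 6; favorable C(2,2) = 1; P = 1/6; answer 1/6
Part II: Y1 = 1/6; threaded value p + q = 7; d = -33; cross terms: (-4*-33 - 10*-28)=412, (10*18 - 39*-33)=1467, (39*38 - -31*18)=2040, (-31*1 - -36*38)=1337, (-36*-28 - -4*1)=1012; twice the area = |6268| = 6268; area = 3134; boundary points = 1 + 1 + 10 + 1 + 1 = 14; strictly interior points = area - boundary/2 + 1 = 3128; answer 3128

3128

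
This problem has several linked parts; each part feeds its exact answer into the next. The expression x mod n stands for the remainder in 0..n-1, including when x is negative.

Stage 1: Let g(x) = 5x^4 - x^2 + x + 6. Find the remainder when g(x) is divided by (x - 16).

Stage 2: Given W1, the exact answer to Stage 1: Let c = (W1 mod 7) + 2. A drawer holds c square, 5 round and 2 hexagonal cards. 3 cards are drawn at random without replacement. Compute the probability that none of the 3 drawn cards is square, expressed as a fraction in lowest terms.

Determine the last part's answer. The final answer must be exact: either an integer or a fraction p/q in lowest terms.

Stage 1: remainder = value at the root: 5*(16)^4 - 1*(16)^2 + 1*(16)^1 + 6 = (327680) + (-256) + (16) + (6) = 327446; answer 327446
Stage 2: W1 = 327446; c = 2; total draws C(9,3) = 84; favorable C(7,3) = 35; P = 5/12; answer 5/12

5/12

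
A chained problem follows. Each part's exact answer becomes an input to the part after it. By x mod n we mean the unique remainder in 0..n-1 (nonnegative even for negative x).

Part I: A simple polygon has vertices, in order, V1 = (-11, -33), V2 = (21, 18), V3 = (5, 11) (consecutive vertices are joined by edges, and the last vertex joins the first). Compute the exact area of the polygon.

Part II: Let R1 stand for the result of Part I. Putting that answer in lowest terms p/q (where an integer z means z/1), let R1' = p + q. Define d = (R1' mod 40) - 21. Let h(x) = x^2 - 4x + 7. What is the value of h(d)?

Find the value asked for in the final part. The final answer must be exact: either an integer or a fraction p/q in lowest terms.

39

Part I: cross terms: (-11*18 - 21*-33)=495, (21*11 - 5*18)=141, (5*-33 - -11*11)=-44; twice the area = |592| = 592; area = 296; answer 296
Part II: R1 = 296; threaded value p + q = 297; d = -4; 1*(-4)^2 - 4*(-4)^1 + 7 = (16) + (16) + (7) = 39; answer 39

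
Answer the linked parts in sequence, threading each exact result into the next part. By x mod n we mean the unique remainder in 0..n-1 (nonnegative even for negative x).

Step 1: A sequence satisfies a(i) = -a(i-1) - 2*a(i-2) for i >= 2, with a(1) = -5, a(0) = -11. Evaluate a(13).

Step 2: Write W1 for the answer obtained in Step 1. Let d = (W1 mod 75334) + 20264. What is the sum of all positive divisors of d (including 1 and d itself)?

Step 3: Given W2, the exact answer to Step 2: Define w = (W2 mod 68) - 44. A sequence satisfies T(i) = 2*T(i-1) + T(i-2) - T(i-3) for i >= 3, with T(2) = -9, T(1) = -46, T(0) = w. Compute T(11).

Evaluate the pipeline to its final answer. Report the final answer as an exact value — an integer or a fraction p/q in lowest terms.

Step 1: a(2) = -1*(-5) - 2*(-11) = 27; iterating: a(2)=27, a(3)=-17, a(4)=-37, a(5)=71, a(6)=3, a(7)=-145, a(8)=139, a(9)=151, a(10)=-429, a(11)=127, a(12)=731, a(13)=-985; answer -985
Step 2: W1 = -985; d = 94613; 94613 is prime, so its only divisors are 1 and 94613; sigma = 1 + 94613 = 94614; answer 94614
Step 3: W2 = 94614; w = -18; T(3) = 2*(-9) + 1*(-46) - 1*(-18) = -46; iterating: T(3)=-46, T(4)=-55, T(5)=-147, T(6)=-303, T(7)=-698, T(8)=-1552, T(9)=-3499, T(10)=-7852, T(11)=-17651; answer -17651

-17651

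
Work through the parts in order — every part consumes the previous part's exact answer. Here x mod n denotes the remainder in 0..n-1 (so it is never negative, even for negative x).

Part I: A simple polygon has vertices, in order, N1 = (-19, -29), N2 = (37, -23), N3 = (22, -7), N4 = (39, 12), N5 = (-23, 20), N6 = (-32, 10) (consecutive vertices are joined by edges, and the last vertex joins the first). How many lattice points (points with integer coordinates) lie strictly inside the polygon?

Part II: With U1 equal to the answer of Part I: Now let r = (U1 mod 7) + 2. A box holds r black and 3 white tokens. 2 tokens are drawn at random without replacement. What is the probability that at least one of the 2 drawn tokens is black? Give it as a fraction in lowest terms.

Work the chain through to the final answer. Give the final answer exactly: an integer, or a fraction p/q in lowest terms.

Part I: cross terms: (-19*-23 - 37*-29)=1510, (37*-7 - 22*-23)=247, (22*12 - 39*-7)=537, (39*20 - -23*12)=1056, (-23*10 - -32*20)=410, (-32*-29 - -19*10)=1118; twice the area = |4878| = 4878; area = 2439; boundary points = 2 + 1 + 1 + 2 + 1 + 13 = 20; strictly interior points = area - boundary/2 + 1 = 2430; answer 2430
Part II: U1 = 2430; r = 3; total draws C(6,2) = 15; complement C(3,2) = 3; favorable 15 - 3 = 12; P = 4/5; answer 4/5

4/5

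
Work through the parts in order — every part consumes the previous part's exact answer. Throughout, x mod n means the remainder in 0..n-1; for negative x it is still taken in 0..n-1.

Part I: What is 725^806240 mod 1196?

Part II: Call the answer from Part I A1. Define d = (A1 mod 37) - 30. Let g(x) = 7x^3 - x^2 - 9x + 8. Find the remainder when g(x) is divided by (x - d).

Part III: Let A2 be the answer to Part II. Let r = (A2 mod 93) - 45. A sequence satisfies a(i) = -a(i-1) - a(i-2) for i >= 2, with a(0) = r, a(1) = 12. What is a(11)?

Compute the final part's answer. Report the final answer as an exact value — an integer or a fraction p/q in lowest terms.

Part I: squarings mod 1196: 725^1=725, 725^2=581, 725^4=289, 725^8=997, 725^16=133, 725^32=945, 725^64=809, 725^128=269, 725^256=601, 725^512=9, 725^1024=81, 725^2048=581, 725^4096=289, 725^8192=997, 725^16384=133, 725^32768=945, 725^65536=809, 725^131072=269, 725^262144=601, 725^524288=9; 725^806240 = 725^32 * 725^64 * 725^256 * 725^1024 * 725^2048 * 725^16384 * 725^262144 * 725^524288 = 9 (mod 1196); answer 9
Part II: A1 = 9; d = -21; remainder = value at the root: 7*(-21)^3 - 1*(-21)^2 - 9*(-21)^1 + 8 = (-64827) + (-441) + (189) + (8) = -65071; answer -65071
Part III: A2 = -65071; r = -16; a(2) = -1*(12) - 1*(-16) = 4; iterating: a(2)=4, a(3)=-16, a(4)=12, a(5)=4, a(6)=-16, a(7)=12, a(8)=4, a(9)=-16, a(10)=12, a(11)=4; answer 4

4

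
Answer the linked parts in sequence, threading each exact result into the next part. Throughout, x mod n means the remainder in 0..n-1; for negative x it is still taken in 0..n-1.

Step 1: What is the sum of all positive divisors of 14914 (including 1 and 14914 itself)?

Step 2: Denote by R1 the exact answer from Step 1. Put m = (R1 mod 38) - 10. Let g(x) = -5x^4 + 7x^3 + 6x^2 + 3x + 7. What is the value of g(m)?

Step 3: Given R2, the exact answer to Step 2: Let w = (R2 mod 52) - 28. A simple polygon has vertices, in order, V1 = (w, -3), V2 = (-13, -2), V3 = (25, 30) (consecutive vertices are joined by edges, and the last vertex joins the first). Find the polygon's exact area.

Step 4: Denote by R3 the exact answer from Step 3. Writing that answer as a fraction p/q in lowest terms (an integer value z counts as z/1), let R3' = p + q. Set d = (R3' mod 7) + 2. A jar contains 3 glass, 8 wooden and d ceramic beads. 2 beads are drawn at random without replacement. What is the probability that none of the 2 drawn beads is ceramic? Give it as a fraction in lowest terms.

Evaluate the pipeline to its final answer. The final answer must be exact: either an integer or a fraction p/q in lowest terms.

55/153

Step 1: 14914 = 2 * 7457; sigma = (1 + 2) * (1 + 7457) = 3 * 7458 = 22374; answer 22374
Step 2: R1 = 22374; m = 20; -5*(20)^4 + 7*(20)^3 + 6*(20)^2 + 3*(20)^1 + 7 = (-800000) + (56000) + (2400) + (60) + (7) = -741533; answer -741533
Step 3: R2 = -741533; w = 11; cross terms: (11*-2 - -13*-3)=-61, (-13*30 - 25*-2)=-340, (25*-3 - 11*30)=-405; twice the area = |-806| = 806; area = 403; answer 403
Step 4: R3 = 403; threaded value p + q = 404; d = 7; total draws C(18,2) = 153; favorable C(11,2) = 55; P = 55/153; answer 55/153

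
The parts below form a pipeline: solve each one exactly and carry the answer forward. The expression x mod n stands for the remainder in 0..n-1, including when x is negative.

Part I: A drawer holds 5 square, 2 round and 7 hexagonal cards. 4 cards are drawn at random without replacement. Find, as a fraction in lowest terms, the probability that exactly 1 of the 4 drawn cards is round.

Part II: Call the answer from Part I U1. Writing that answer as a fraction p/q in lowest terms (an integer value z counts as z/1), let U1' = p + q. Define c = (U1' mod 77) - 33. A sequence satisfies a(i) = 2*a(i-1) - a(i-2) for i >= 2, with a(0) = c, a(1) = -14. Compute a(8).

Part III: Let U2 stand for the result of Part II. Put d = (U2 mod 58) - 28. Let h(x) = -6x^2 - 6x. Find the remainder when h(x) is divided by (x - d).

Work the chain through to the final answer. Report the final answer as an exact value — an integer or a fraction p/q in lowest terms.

-72

Part I: total draws C(14,4) = 1001; favorable C(2,1)*C(12,3) = 440; P = 40/91; answer 40/91
Part II: U1 = 40/91; threaded value p + q = 131; c = 21; a(2) = 2*(-14) - 1*(21) = -49; iterating: a(2)=-49, a(3)=-84, a(4)=-119, a(5)=-154, a(6)=-189, a(7)=-224, a(8)=-259; answer -259
Part III: U2 = -259; d = 3; remainder = value at the root: -6*(3)^2 - 6*(3)^1 = (-54) + (-18) = -72; answer -72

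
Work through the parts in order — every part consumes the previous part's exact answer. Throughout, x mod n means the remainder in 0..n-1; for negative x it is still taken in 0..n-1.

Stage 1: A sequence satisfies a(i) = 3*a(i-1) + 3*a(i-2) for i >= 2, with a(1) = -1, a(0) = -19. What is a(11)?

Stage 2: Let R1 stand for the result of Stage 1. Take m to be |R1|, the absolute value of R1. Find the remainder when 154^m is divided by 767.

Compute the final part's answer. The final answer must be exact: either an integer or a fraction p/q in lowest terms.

Stage 1: a(2) = 3*(-1) + 3*(-19) = -60; iterating: a(2)=-60, a(3)=-183, a(4)=-729, a(5)=-2736, a(6)=-10395, a(7)=-39393, a(8)=-149364, a(9)=-566271, a(10)=-2146905, a(11)=-8139528; answer -8139528
Stage 2: R1 = -8139528; m = 8139528; squarings mod 767: 154^1=154, 154^2=706, 154^4=653, 154^8=724, 154^16=315, 154^32=282, 154^64=523, 154^128=477, 154^256=497, 154^512=35, 154^1024=458, 154^2048=373, 154^4096=302, 154^8192=698, 154^16384=159, 154^32768=737, 154^65536=133, 154^131072=48, 154^262144=3, 154^524288=9, 154^1048576=81, 154^2097152=425, 154^4194304=380; 154^8139528 = 154^8 * 154^256 * 154^512 * 154^4096 * 154^8192 * 154^262144 * 154^524288 * 154^1048576 * 154^2097152 * 154^4194304 = 677 (mod 767); answer 677

677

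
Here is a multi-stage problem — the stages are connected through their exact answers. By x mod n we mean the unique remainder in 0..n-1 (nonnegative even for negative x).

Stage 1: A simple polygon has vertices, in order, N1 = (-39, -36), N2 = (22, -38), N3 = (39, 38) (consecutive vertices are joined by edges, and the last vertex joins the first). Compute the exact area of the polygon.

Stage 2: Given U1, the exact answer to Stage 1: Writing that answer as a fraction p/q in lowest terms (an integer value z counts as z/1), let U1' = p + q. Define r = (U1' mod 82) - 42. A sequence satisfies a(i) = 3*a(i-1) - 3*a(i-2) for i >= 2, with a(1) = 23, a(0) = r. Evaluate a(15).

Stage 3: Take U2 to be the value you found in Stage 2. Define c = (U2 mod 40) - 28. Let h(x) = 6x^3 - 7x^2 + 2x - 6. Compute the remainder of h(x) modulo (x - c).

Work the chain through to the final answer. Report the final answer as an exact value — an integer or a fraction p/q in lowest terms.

Stage 1: cross terms: (-39*-38 - 22*-36)=2274, (22*38 - 39*-38)=2318, (39*-36 - -39*38)=78; twice the area = |4670| = 4670; area = 2335; answer 2335
Stage 2: U1 = 2335; threaded value p + q = 2336; r = -2; a(2) = 3*(23) - 3*(-2) = 75; iterating: a(2)=75, a(3)=156, a(4)=243, a(5)=261, a(6)=54, a(7)=-621, a(8)=-2025, a(9)=-4212, a(10)=-6561, a(11)=-7047, a(12)=-1458, a(13)=16767, a(14)=54675, a(15)=113724; answer 113724
Stage 3: U2 = 113724; c = -24; remainder = value at the root: 6*(-24)^3 - 7*(-24)^2 + 2*(-24)^1 - 6 = (-82944) + (-4032) + (-48) + (-6) = -87030; answer -87030

-87030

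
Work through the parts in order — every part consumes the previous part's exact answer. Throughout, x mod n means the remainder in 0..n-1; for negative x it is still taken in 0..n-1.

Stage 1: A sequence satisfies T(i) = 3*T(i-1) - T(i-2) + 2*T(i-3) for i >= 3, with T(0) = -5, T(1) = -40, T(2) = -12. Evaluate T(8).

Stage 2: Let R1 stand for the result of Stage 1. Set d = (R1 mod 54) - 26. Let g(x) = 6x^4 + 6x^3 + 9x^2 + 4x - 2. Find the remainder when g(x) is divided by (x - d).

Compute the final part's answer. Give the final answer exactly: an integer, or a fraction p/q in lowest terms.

Stage 1: T(3) = 3*(-12) - 1*(-40) + 2*(-5) = -6; iterating: T(3)=-6, T(4)=-86, T(5)=-276, T(6)=-754, T(7)=-2158, T(8)=-6272; answer -6272
Stage 2: R1 = -6272; d = 20; remainder = value at the root: 6*(20)^4 + 6*(20)^3 + 9*(20)^2 + 4*(20)^1 - 2 = (960000) + (48000) + (3600) + (80) + (-2) = 1011678; answer 1011678

1011678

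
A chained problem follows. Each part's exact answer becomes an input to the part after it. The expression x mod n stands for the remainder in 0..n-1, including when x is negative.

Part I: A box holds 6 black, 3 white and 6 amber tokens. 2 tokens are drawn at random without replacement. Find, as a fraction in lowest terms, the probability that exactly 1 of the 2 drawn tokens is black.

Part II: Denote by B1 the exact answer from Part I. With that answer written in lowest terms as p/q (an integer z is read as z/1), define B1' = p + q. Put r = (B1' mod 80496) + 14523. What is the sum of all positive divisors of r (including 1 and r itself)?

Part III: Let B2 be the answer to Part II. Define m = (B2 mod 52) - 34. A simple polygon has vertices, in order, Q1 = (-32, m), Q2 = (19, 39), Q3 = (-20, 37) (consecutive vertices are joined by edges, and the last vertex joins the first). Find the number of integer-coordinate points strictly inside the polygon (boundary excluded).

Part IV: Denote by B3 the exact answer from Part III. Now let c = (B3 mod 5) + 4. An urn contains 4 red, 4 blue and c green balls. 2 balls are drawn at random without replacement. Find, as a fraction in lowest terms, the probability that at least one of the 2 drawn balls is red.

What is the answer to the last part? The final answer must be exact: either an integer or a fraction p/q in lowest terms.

Part I: total draws C(15,2) = 105; favorable C(6,1)*C(9,1) = 54; P = 18/35; answer 18/35
Part II: B1 = 18/35; threaded value p + q = 53; r = 14576; 14576 = 2^4 * 911; sigma = (1 + 2 + 4 + 8 + 16) * (1 + 911) = 31 * 912 = 28272; answer 28272
Part III: B2 = 28272; m = 2; cross terms: (-32*39 - 19*2)=-1286, (19*37 - -20*39)=1483, (-20*2 - -32*37)=1144; twice the area = |1341| = 1341; area = 1341/2; boundary points = 1 + 1 + 1 = 3; strictly interior points = area - boundary/2 + 1 = 670; answer 670
Part IV: B3 = 670; c = 4; total draws C(12,2) = 66; complement C(8,2) = 28; favorable 66 - 28 = 38; P = 19/33; answer 19/33

19/33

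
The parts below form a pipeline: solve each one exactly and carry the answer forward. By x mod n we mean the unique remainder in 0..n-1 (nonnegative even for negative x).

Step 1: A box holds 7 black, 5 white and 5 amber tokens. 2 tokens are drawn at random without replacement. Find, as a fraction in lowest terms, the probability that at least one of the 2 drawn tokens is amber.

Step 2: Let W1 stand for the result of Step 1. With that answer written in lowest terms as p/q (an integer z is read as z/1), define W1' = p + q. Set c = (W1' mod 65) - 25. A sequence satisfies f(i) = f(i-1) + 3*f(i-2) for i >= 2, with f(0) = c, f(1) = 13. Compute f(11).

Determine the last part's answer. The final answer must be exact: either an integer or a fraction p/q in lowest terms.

Step 1: total draws C(17,2) = 136; complement C(12,2) = 66; favorable 136 - 66 = 70; P = 35/68; answer 35/68
Step 2: W1 = 35/68; threaded value p + q = 103; c = 13; f(2) = 1*(13) + 3*(13) = 52; iterating: f(2)=52, f(3)=91, f(4)=247, f(5)=520, f(6)=1261, f(7)=2821, f(8)=6604, f(9)=15067, f(10)=34879, f(11)=80080; answer 80080

80080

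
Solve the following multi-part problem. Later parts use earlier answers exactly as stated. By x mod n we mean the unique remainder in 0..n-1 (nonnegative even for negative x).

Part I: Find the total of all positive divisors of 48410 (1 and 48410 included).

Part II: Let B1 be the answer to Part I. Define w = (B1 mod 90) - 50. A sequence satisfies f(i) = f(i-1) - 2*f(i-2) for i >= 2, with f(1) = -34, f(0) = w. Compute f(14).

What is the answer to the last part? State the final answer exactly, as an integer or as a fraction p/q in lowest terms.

Part I: 48410 = 2 * 5 * 47 * 103; sigma = (1 + 2) * (1 + 5) * (1 + 47) * (1 + 103) = 3 * 6 * 48 * 104 = 89856; answer 89856
Part II: B1 = 89856; w = -14; f(2) = 1*(-34) - 2*(-14) = -6; iterating: f(2)=-6, f(3)=62, f(4)=74, f(5)=-50, f(6)=-198, f(7)=-98, f(8)=298, f(9)=494, f(10)=-102, f(11)=-1090, f(12)=-886, f(13)=1294, f(14)=3066; answer 3066

3066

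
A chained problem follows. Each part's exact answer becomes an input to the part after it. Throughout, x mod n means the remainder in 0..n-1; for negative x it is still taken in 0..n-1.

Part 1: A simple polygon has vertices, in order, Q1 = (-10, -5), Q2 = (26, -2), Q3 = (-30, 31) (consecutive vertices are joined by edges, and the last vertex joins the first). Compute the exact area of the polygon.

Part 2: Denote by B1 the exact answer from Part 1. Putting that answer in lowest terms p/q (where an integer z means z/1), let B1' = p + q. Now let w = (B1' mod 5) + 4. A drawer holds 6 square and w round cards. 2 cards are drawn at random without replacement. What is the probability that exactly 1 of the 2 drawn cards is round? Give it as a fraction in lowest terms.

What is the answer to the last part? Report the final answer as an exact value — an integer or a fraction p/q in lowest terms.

48/91

Part 1: cross terms: (-10*-2 - 26*-5)=150, (26*31 - -30*-2)=746, (-30*-5 - -10*31)=460; twice the area = |1356| = 1356; area = 678; answer 678
Part 2: B1 = 678; threaded value p + q = 679; w = 8; total draws C(14,2) = 91; favorable C(8,1)*C(6,1) = 48; P = 48/91; answer 48/91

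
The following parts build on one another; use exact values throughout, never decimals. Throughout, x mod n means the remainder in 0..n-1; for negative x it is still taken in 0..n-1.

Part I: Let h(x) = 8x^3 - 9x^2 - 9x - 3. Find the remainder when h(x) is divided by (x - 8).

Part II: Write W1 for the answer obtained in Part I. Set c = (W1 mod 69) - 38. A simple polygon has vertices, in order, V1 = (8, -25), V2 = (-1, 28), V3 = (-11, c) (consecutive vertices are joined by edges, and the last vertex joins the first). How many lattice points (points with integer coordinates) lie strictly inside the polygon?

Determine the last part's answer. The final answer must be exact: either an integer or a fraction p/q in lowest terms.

Part I: remainder = value at the root: 8*(8)^3 - 9*(8)^2 - 9*(8)^1 - 3 = (4096) + (-576) + (-72) + (-3) = 3445; answer 3445
Part II: W1 = 3445; c = 26; cross terms: (8*28 - -1*-25)=199, (-1*26 - -11*28)=282, (-11*-25 - 8*26)=67; twice the area = |548| = 548; area = 274; boundary points = 1 + 2 + 1 = 4; strictly interior points = area - boundary/2 + 1 = 273; answer 273

273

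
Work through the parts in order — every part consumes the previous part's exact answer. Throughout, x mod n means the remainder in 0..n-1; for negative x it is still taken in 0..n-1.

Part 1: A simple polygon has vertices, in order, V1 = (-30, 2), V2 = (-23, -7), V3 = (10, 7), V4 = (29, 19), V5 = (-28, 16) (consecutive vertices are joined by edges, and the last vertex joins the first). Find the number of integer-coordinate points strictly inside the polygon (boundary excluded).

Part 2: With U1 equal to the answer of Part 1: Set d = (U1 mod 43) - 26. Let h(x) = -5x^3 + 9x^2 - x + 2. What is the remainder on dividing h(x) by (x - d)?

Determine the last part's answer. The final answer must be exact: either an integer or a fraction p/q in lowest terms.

27185

Part 1: cross terms: (-30*-7 - -23*2)=256, (-23*7 - 10*-7)=-91, (10*19 - 29*7)=-13, (29*16 - -28*19)=996, (-28*2 - -30*16)=424; twice the area = |1572| = 1572; area = 786; boundary points = 1 + 1 + 1 + 3 + 2 = 8; strictly interior points = area - boundary/2 + 1 = 783; answer 783
Part 2: U1 = 783; d = -17; remainder = value at the root: -5*(-17)^3 + 9*(-17)^2 - 1*(-17)^1 + 2 = (24565) + (2601) + (17) + (2) = 27185; answer 27185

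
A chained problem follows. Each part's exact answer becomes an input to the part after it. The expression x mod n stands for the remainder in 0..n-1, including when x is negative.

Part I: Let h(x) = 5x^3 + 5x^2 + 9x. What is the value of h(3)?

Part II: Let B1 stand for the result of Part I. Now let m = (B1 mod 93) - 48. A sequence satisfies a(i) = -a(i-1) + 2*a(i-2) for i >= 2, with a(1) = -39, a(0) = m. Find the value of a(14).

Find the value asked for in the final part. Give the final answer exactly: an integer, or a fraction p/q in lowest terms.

Part I: 5*(3)^3 + 5*(3)^2 + 9*(3)^1 = (135) + (45) + (27) = 207; answer 207
Part II: B1 = 207; m = -27; a(2) = -1*(-39) + 2*(-27) = -15; iterating: a(2)=-15, a(3)=-63, a(4)=33, a(5)=-159, a(6)=225, a(7)=-543, a(8)=993, a(9)=-2079, a(10)=4065, a(11)=-8223, a(12)=16353, a(13)=-32799, a(14)=65505; answer 65505

65505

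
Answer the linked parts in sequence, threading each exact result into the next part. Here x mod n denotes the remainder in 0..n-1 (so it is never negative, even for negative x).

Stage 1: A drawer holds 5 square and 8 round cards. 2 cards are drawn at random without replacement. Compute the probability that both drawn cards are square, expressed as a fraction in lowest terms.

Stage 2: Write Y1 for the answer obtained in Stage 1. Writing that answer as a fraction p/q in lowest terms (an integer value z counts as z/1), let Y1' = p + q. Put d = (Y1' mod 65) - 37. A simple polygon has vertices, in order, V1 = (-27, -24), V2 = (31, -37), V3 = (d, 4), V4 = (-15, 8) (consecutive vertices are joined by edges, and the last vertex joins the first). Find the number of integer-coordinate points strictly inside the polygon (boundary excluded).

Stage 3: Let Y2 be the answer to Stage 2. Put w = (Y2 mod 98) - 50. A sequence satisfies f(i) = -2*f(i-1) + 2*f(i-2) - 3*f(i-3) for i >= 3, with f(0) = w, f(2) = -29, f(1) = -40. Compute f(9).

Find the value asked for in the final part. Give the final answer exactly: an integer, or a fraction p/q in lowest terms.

Stage 1: total draws C(13,2) = 78; favorable C(5,2) = 10; P = 5/39; answer 5/39
Stage 2: Y1 = 5/39; threaded value p + q = 44; d = 7; cross terms: (-27*-37 - 31*-24)=1743, (31*4 - 7*-37)=383, (7*8 - -15*4)=116, (-15*-24 - -27*8)=576; twice the area = |2818| = 2818; area = 1409; boundary points = 1 + 1 + 2 + 4 = 8; strictly interior points = area - boundary/2 + 1 = 1406; answer 1406
Stage 3: Y2 = 1406; w = -16; f(3) = -2*(-29) + 2*(-40) - 3*(-16) = 26; iterating: f(3)=26, f(4)=10, f(5)=119, f(6)=-296, f(7)=800, f(8)=-2549, f(9)=7586; answer 7586

7586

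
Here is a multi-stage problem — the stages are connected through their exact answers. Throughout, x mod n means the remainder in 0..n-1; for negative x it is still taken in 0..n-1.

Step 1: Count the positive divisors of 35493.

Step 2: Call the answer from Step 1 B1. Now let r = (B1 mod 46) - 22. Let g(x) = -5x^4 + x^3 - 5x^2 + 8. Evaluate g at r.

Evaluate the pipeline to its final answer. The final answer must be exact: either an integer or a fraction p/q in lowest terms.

-532324

Step 1: 35493 = 3 * 11831; number of divisors = (1+1) * (1+1) = 4; answer 4
Step 2: B1 = 4; r = -18; -5*(-18)^4 + 1*(-18)^3 - 5*(-18)^2 + 8 = (-524880) + (-5832) + (-1620) + (8) = -532324; answer -532324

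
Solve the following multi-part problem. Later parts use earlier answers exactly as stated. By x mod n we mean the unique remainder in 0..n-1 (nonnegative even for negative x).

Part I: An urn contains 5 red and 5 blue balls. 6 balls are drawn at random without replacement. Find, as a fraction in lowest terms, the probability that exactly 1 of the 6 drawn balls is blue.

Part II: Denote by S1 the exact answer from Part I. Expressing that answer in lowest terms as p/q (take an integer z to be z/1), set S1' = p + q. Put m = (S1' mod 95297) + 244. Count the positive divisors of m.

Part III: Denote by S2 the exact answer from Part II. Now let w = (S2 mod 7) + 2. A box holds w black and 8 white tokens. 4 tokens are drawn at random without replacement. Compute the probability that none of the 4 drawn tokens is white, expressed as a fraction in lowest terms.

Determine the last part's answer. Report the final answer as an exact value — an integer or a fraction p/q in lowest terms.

15/1001

Part I: total draws C(10,6) = 210; favorable C(5,1)*C(5,5) = 5; P = 1/42; answer 1/42
Part II: S1 = 1/42; threaded value p + q = 43; m = 287; 287 = 7 * 41; number of divisors = (1+1) * (1+1) = 4; answer 4
Part III: S2 = 4; w = 6; total draws C(14,4) = 1001; favorable C(6,4) = 15; P = 15/1001; answer 15/1001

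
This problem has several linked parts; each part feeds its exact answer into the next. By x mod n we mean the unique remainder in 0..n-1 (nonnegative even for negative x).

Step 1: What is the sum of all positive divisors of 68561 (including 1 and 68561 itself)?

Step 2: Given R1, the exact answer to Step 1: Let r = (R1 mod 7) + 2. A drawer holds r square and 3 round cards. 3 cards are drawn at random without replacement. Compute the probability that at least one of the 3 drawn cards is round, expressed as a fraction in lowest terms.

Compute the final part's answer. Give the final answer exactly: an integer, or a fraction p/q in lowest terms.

16/21

Step 1: 68561 = 17 * 37 * 109; sigma = (1 + 17) * (1 + 37) * (1 + 109) = 18 * 38 * 110 = 75240; answer 75240
Step 2: R1 = 75240; r = 6; total draws C(9,3) = 84; complement C(6,3) = 20; favorable 84 - 20 = 64; P = 16/21; answer 16/21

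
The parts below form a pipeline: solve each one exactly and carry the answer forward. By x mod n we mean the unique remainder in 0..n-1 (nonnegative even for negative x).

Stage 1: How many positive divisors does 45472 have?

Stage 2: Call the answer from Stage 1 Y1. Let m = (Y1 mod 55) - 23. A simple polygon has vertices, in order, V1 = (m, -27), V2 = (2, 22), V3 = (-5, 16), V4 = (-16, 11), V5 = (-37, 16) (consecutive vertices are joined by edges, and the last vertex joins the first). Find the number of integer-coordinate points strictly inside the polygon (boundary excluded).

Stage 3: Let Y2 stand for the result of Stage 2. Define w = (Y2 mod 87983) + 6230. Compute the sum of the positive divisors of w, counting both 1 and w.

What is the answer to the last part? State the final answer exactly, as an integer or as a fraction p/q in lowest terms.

Stage 1: 45472 = 2^5 * 7^2 * 29; number of divisors = (5+1) * (2+1) * (1+1) = 36; answer 36
Stage 2: Y1 = 36; m = 13; cross terms: (13*22 - 2*-27)=340, (2*16 - -5*22)=142, (-5*11 - -16*16)=201, (-16*16 - -37*11)=151, (-37*-27 - 13*16)=791; twice the area = |1625| = 1625; area = 1625/2; boundary points = 1 + 1 + 1 + 1 + 1 = 5; strictly interior points = area - boundary/2 + 1 = 811; answer 811
Stage 3: Y2 = 811; w = 7041; 7041 = 3 * 2347; sigma = (1 + 3) * (1 + 2347) = 4 * 2348 = 9392; answer 9392

9392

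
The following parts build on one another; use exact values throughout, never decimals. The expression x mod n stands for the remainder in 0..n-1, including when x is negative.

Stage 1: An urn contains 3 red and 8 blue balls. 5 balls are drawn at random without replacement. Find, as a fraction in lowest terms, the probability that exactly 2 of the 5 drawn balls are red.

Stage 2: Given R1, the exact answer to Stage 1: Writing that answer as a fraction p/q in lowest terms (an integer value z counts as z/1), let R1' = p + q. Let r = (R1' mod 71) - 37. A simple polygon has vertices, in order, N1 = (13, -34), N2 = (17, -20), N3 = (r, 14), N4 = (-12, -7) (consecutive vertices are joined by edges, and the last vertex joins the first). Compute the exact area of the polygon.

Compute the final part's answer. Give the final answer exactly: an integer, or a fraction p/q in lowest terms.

937/2

Stage 1: total draws C(11,5) = 462; favorable C(3,2)*C(8,3) = 168; P = 4/11; answer 4/11
Stage 2: R1 = 4/11; threaded value p + q = 15; r = -22; cross terms: (13*-20 - 17*-34)=318, (17*14 - -22*-20)=-202, (-22*-7 - -12*14)=322, (-12*-34 - 13*-7)=499; twice the area = |937| = 937; area = 937/2; answer 937/2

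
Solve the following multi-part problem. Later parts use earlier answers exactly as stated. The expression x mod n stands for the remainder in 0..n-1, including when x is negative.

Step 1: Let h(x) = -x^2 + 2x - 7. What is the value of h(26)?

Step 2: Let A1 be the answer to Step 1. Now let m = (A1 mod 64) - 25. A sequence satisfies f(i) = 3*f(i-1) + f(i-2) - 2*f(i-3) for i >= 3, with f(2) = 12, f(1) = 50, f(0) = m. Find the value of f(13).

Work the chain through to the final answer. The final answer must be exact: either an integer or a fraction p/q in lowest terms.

7731278

Step 1: -1*(26)^2 + 2*(26)^1 - 7 = (-676) + (52) + (-7) = -631; answer -631
Step 2: A1 = -631; m = -16; f(3) = 3*(12) + 1*(50) - 2*(-16) = 118; iterating: f(3)=118, f(4)=266, f(5)=892, f(6)=2706, f(7)=8478, f(8)=26356, f(9)=82134, f(10)=255802, f(11)=796828, f(12)=2482018, f(13)=7731278; answer 7731278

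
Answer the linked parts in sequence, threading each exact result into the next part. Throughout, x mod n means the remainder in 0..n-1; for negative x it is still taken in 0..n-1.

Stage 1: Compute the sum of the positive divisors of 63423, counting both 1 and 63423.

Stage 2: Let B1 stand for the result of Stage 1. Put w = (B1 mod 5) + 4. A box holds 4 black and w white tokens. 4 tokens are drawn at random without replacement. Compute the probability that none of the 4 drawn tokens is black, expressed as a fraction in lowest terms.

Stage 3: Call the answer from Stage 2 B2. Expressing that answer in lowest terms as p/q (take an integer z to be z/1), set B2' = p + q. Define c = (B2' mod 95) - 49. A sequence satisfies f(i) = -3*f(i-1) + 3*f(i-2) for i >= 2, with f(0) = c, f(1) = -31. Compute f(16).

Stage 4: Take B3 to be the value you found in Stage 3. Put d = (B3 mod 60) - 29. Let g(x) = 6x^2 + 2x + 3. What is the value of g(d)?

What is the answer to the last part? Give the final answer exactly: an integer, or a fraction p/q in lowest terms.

23

Stage 1: 63423 = 3^7 * 29; sigma = (1 + 3 + 9 + 27 + 81 + 243 + 729 + 2187) * (1 + 29) = 3280 * 30 = 98400; answer 98400
Stage 2: B1 = 98400; w = 4; total draws C(8,4) = 70; favorable C(4,4) = 1; P = 1/70; answer 1/70
Stage 3: B2 = 1/70; threaded value p + q = 71; c = 22; f(2) = -3*(-31) + 3*(22) = 159; iterating: f(2)=159, f(3)=-570, f(4)=2187, f(5)=-8271, f(6)=31374, f(7)=-118935, f(8)=450927, f(9)=-1709586, f(10)=6481539, f(11)=-24573375, f(12)=93164742, f(13)=-353214351, f(14)=1339137279, f(15)=-5077054890, f(16)=19248576507; answer 19248576507
Stage 4: B3 = 19248576507; d = -2; 6*(-2)^2 + 2*(-2)^1 + 3 = (24) + (-4) + (3) = 23; answer 23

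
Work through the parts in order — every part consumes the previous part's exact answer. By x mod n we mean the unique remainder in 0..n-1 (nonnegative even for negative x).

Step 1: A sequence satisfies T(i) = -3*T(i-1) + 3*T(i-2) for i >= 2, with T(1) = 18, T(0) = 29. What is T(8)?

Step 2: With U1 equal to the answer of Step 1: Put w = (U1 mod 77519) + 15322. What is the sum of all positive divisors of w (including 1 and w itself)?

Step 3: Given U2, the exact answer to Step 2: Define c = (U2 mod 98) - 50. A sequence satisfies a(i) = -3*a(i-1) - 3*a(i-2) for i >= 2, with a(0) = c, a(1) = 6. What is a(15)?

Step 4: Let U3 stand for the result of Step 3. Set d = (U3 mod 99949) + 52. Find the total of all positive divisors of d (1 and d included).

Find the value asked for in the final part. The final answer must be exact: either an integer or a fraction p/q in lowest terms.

Step 1: T(2) = -3*(18) + 3*(29) = 33; iterating: T(2)=33, T(3)=-45, T(4)=234, T(5)=-837, T(6)=3213, T(7)=-12150, T(8)=46089; answer 46089
Step 2: U1 = 46089; w = 61411; 61411 = 7 * 31 * 283; sigma = (1 + 7) * (1 + 31) * (1 + 283) = 8 * 32 * 284 = 72704; answer 72704
Step 3: U2 = 72704; c = 36; a(2) = -3*(6) - 3*(36) = -126; iterating: a(2)=-126, a(3)=360, a(4)=-702, a(5)=1026, a(6)=-972, a(7)=-162, a(8)=3402, a(9)=-9720, a(10)=18954, a(11)=-27702, a(12)=26244, a(13)=4374, a(14)=-91854, a(15)=262440; answer 262440
Step 4: U3 = 262440; d = 62594; 62594 = 2 * 7 * 17 * 263; sigma = (1 + 2) * (1 + 7) * (1 + 17) * (1 + 263) = 3 * 8 * 18 * 264 = 114048; answer 114048

114048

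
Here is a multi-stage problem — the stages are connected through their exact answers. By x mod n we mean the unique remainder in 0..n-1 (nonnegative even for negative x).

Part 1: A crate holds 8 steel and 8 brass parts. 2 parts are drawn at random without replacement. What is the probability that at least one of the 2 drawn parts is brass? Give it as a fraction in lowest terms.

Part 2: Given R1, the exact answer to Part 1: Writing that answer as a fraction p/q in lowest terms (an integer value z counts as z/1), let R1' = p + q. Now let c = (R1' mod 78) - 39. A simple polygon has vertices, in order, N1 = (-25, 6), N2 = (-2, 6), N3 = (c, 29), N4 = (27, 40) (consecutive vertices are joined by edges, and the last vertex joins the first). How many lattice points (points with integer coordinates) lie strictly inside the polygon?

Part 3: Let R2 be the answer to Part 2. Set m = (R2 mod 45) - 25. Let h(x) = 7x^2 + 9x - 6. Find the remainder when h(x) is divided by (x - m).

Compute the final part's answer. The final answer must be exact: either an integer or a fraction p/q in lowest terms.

3490

Part 1: total draws C(16,2) = 120; complement C(8,2) = 28; favorable 120 - 28 = 92; P = 23/30; answer 23/30
Part 2: R1 = 23/30; threaded value p + q = 53; c = 14; cross terms: (-25*6 - -2*6)=-138, (-2*29 - 14*6)=-142, (14*40 - 27*29)=-223, (27*6 - -25*40)=1162; twice the area = |659| = 659; area = 659/2; boundary points = 23 + 1 + 1 + 2 = 27; strictly interior points = area - boundary/2 + 1 = 317; answer 317
Part 3: R2 = 317; m = -23; remainder = value at the root: 7*(-23)^2 + 9*(-23)^1 - 6 = (3703) + (-207) + (-6) = 3490; answer 3490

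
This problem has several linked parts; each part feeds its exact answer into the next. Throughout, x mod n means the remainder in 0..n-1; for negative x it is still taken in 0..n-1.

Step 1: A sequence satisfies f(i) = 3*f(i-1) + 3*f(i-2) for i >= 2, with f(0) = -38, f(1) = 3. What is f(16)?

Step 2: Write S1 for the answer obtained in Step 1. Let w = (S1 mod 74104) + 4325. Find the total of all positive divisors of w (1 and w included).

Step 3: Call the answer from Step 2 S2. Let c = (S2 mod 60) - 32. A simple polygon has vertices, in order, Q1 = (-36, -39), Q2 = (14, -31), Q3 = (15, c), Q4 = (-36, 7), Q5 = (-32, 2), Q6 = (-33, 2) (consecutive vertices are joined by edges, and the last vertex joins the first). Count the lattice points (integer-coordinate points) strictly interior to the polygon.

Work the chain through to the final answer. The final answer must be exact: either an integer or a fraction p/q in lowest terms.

2419

Step 1: f(2) = 3*(3) + 3*(-38) = -105; iterating: f(2)=-105, f(3)=-306, f(4)=-1233, f(5)=-4617, f(6)=-17550, f(7)=-66501, f(8)=-252153, f(9)=-955962, f(10)=-3624345, f(11)=-13740921, f(12)=-52095798, f(13)=-197510157, f(14)=-748817865, f(15)=-2838984066, f(16)=-10763405793; answer -10763405793
Step 2: S1 = -10763405793; w = 56324; 56324 = 2^2 * 14081; sigma = (1 + 2 + 4) * (1 + 14081) = 7 * 14082 = 98574; answer 98574
Step 3: S2 = 98574; c = 22; cross terms: (-36*-31 - 14*-39)=1662, (14*22 - 15*-31)=773, (15*7 - -36*22)=897, (-36*2 - -32*7)=152, (-32*2 - -33*2)=2, (-33*-39 - -36*2)=1359; twice the area = |4845| = 4845; area = 4845/2; boundary points = 2 + 1 + 3 + 1 + 1 + 1 = 9; strictly interior points = area - boundary/2 + 1 = 2419; answer 2419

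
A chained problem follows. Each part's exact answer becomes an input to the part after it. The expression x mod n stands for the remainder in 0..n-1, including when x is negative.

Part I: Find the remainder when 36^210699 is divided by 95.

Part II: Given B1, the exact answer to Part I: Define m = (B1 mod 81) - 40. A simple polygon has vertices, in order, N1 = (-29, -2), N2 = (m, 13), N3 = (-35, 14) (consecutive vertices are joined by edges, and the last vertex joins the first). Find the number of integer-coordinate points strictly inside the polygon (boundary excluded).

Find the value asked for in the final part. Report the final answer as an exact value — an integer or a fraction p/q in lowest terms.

Part I: squarings mod 95: 36^1=36, 36^2=61, 36^4=16, 36^8=66, 36^16=81, 36^32=6, 36^64=36, 36^128=61, 36^256=16, 36^512=66, 36^1024=81, 36^2048=6, 36^4096=36, 36^8192=61, 36^16384=16, 36^32768=66, 36^65536=81, 36^131072=6; 36^210699 = 36^1 * 36^2 * 36^8 * 36^256 * 36^512 * 36^1024 * 36^4096 * 36^8192 * 36^65536 * 36^131072 = 1 (mod 95); answer 1
Part II: B1 = 1; m = -39; cross terms: (-29*13 - -39*-2)=-455, (-39*14 - -35*13)=-91, (-35*-2 - -29*14)=476; twice the area = |-70| = 70; area = 35; boundary points = 5 + 1 + 2 = 8; strictly interior points = area - boundary/2 + 1 = 32; answer 32

32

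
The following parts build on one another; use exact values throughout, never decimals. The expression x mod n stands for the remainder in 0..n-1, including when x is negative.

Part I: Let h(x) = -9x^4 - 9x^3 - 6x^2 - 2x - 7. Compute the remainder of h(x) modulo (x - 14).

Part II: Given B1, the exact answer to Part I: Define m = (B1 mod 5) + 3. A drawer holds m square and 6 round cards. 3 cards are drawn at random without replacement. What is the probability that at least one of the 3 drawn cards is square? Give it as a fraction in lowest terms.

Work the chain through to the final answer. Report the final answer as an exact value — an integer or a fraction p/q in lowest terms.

Part I: remainder = value at the root: -9*(14)^4 - 9*(14)^3 - 6*(14)^2 - 2*(14)^1 - 7 = (-345744) + (-24696) + (-1176) + (-28) + (-7) = -371651; answer -371651
Part II: B1 = -371651; m = 7; total draws C(13,3) = 286; complement C(6,3) = 20; favorable 286 - 20 = 266; P = 133/143; answer 133/143

133/143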